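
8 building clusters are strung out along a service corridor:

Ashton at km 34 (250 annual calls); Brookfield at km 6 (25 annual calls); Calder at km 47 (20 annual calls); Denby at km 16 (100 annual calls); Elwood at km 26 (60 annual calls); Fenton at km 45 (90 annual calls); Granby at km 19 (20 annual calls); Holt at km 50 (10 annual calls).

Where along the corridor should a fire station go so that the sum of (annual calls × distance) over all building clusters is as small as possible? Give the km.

x = 34

For a sum of weighted absolute distances on a line, the optimum is the weighted median (not the mean). Total weight W = 575; half-weight = 287.5.
Sort by position and accumulate weight:
  km 6 (Brookfield, w=25) → cum 25
  km 16 (Denby, w=100) → cum 125
  km 19 (Granby, w=20) → cum 145
  km 26 (Elwood, w=60) → cum 205
  km 34 (Ashton, w=250) → cum 455  ≥ 287.5 → median here
  km 45 (Fenton, w=90) → cum 545
  km 47 (Calder, w=20) → cum 565
  km 50 (Holt, w=10) → cum 575
Optimal location: km 34.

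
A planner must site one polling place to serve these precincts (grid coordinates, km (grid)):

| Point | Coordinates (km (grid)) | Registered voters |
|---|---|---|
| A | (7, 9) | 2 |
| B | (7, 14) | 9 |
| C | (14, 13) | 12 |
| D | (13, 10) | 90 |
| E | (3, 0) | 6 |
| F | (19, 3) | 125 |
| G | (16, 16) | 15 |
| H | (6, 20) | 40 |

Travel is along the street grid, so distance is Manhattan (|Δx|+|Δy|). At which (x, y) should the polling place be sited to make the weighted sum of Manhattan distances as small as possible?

Manhattan distance separates: Σwᵢ(|x−xᵢ|+|y−yᵢ|) = Σwᵢ|x−xᵢ| + Σwᵢ|y−yᵢ|, so x and y are optimised independently as 1-D weighted medians.
Total weight W = 299; half = 149.5.
x-coordinate, sorted with cumulative weight:
  x=3 (E, w=6) cum 6
  x=6 (H, w=40) cum 46
  x=7 (A, w=2) cum 48
  x=7 (B, w=9) cum 57
  x=13 (D, w=90) cum 147
  x=14 (C, w=12) cum 159  ← median
  x=16 (G, w=15) cum 174
  x=19 (F, w=125) cum 299
⇒ x* = 14
y-coordinate, sorted with cumulative weight:
  y=0 (E, w=6) cum 6
  y=3 (F, w=125) cum 131
  y=9 (A, w=2) cum 133
  y=10 (D, w=90) cum 223  ← median
  y=13 (C, w=12) cum 235
  y=14 (B, w=9) cum 244
  y=16 (G, w=15) cum 259
  y=20 (H, w=40) cum 299
⇒ y* = 10

(14, 10)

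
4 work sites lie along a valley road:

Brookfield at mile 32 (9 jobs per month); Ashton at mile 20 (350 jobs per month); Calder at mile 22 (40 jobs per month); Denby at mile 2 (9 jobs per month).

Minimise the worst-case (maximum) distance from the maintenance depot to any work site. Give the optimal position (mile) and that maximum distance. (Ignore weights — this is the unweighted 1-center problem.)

The 1-center on a line is the midpoint of the two extreme points: leftmost at 2, rightmost at 32.
Optimal location = (2 + 32)/2 = 17; maximum distance = (32 − 2)/2 = 15.

location 17, max distance 15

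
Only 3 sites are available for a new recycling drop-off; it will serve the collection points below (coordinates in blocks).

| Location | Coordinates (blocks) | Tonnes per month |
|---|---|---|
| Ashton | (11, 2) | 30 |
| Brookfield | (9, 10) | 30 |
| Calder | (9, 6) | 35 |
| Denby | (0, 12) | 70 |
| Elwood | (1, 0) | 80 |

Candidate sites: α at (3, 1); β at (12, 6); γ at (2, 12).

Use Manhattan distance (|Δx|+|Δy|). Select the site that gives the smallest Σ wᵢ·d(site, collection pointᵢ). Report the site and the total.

Total weighted distance at each candidate:
  α (3, 1): total = 2325
  β (12, 6): total = 3085
  γ (2, 12): total = 2475
Minimum is at α with total 2325 blocks.

α, total 2325 blocks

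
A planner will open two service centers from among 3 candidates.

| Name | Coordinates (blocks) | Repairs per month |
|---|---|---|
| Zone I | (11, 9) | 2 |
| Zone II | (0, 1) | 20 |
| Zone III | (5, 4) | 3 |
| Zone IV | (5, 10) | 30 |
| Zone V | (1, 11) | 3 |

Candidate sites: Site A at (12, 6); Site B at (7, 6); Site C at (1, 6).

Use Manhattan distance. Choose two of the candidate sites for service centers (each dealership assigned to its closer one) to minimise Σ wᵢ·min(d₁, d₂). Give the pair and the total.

{Site B, Site C}, total 341

Evaluate every pair (each demand assigned to the nearer of the two):
  {Site B, Site C}: total = 341
  {Site A, Site C}: total = 401
  {Site A, Site B}: total = 473
Best pair: {Site B, Site C} with total 341.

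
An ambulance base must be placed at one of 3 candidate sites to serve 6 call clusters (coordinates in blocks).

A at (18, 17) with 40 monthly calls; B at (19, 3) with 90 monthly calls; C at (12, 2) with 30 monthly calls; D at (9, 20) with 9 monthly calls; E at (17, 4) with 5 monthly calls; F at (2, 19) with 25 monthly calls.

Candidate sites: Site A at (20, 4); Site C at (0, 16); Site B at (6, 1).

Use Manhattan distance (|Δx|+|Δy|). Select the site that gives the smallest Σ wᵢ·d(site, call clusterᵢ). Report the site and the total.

Site A, total 2163 blocks

Total weighted distance at each candidate:
  Site A (20, 4): total = 2163
  Site C (0, 16): total = 4807
  Site B (6, 1): total = 3498
Minimum is at Site A with total 2163 blocks.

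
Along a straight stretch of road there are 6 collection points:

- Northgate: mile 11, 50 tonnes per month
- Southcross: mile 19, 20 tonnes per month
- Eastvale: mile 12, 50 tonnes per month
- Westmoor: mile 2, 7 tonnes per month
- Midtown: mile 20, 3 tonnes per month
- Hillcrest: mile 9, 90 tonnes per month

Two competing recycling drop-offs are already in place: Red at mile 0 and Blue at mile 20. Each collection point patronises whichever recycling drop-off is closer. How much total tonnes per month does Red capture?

97

The indifferent point is the midpoint (0+20)/2 = 10; collection points left of it (closer to Red at 0) go to Red, those right go to Blue.
  Westmoor at 2 (w=7) → Red
  Hillcrest at 9 (w=90) → Red
  Northgate at 11 (w=50) → Blue
  Eastvale at 12 (w=50) → Blue
  Southcross at 19 (w=20) → Blue
  Midtown at 20 (w=3) → Blue
Red captures 97; Blue captures 123.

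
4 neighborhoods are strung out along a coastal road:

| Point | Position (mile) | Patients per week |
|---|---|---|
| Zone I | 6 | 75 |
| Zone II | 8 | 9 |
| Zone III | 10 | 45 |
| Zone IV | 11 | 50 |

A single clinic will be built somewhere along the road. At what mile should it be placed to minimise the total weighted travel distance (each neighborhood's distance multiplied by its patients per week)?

For a sum of weighted absolute distances on a line, the optimum is the weighted median (not the mean). Total weight W = 179; half-weight = 89.5.
Sort by position and accumulate weight:
  mile 6 (Zone I, w=75) → cum 75
  mile 8 (Zone II, w=9) → cum 84
  mile 10 (Zone III, w=45) → cum 129  ≥ 89.5 → median here
  mile 11 (Zone IV, w=50) → cum 179
Optimal location: mile 10.

x = 10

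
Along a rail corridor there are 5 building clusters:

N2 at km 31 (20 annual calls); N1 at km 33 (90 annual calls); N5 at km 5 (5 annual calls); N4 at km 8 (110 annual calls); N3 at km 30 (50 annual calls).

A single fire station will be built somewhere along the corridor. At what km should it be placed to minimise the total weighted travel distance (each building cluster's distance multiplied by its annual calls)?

x = 30

For a sum of weighted absolute distances on a line, the optimum is the weighted median (not the mean). Total weight W = 275; half-weight = 137.5.
Sort by position and accumulate weight:
  km 5 (N5, w=5) → cum 5
  km 8 (N4, w=110) → cum 115
  km 30 (N3, w=50) → cum 165  ≥ 137.5 → median here
  km 31 (N2, w=20) → cum 185
  km 33 (N1, w=90) → cum 275
Optimal location: km 30.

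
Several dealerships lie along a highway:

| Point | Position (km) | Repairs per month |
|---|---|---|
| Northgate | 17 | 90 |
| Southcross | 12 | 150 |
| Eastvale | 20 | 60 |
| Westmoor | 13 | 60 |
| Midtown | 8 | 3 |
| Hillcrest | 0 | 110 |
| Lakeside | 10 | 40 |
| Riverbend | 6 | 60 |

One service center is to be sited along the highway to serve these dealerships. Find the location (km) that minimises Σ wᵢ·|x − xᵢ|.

x = 12

For a sum of weighted absolute distances on a line, the optimum is the weighted median (not the mean). Total weight W = 573; half-weight = 286.5.
Sort by position and accumulate weight:
  km 0 (Hillcrest, w=110) → cum 110
  km 6 (Riverbend, w=60) → cum 170
  km 8 (Midtown, w=3) → cum 173
  km 10 (Lakeside, w=40) → cum 213
  km 12 (Southcross, w=150) → cum 363  ≥ 286.5 → median here
  km 13 (Westmoor, w=60) → cum 423
  km 17 (Northgate, w=90) → cum 513
  km 20 (Eastvale, w=60) → cum 573
Optimal location: km 12.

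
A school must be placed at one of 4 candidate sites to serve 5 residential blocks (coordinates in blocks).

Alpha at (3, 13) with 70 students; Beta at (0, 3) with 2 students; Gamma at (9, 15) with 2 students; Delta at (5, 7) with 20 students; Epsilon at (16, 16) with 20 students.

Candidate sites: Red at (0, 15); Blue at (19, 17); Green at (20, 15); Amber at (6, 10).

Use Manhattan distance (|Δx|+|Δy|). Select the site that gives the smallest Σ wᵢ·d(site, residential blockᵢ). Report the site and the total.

Amber, total 862 blocks

Total weighted distance at each candidate:
  Red (0, 15): total = 992
  Blue (19, 17): total = 2050
  Green (20, 15): total = 1976
  Amber (6, 10): total = 862
Minimum is at Amber with total 862 blocks.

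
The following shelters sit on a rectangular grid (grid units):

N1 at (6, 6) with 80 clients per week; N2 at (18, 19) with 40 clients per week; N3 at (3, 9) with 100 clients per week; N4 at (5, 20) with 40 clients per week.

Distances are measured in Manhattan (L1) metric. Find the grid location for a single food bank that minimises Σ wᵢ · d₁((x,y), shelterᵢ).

(5, 9)

Manhattan distance separates: Σwᵢ(|x−xᵢ|+|y−yᵢ|) = Σwᵢ|x−xᵢ| + Σwᵢ|y−yᵢ|, so x and y are optimised independently as 1-D weighted medians.
Total weight W = 260; half = 130.
x-coordinate, sorted with cumulative weight:
  x=3 (N3, w=100) cum 100
  x=5 (N4, w=40) cum 140  ← median
  x=6 (N1, w=80) cum 220
  x=18 (N2, w=40) cum 260
⇒ x* = 5
y-coordinate, sorted with cumulative weight:
  y=6 (N1, w=80) cum 80
  y=9 (N3, w=100) cum 180  ← median
  y=19 (N2, w=40) cum 220
  y=20 (N4, w=40) cum 260
⇒ y* = 9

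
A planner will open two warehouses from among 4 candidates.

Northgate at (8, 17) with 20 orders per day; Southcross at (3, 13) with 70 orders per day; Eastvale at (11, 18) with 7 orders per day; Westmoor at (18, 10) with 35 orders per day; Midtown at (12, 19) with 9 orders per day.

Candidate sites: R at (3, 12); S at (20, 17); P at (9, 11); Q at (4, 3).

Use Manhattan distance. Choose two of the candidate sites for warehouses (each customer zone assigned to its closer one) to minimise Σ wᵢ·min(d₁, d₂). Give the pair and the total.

Evaluate every pair (each demand assigned to the nearer of the two):
  {R, P}: total = 722
  {R, S}: total = 745
  {R, Q}: total = 1107
  {S, P}: total = 1168
  {P, Q}: total = 1212
  {S, Q}: total = 1485
Best pair: {R, P} with total 722.

{R, P}, total 722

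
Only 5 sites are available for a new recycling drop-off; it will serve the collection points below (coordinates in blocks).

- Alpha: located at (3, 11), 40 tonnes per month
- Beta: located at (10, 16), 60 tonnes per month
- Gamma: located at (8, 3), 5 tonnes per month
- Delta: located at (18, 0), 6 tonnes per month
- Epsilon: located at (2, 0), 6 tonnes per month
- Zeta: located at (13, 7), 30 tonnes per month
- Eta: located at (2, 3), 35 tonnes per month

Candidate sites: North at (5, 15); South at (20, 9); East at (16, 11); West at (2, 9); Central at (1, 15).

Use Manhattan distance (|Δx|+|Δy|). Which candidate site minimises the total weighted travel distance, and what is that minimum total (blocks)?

Total weighted distance at each candidate:
  North (5, 15): total = 1956
  South (20, 9): total = 3208
  East (16, 11): total = 2468
  West (2, 9): total = 1884
  Central (1, 15): total = 2278
Minimum is at West with total 1884 blocks.

West, total 1884 blocks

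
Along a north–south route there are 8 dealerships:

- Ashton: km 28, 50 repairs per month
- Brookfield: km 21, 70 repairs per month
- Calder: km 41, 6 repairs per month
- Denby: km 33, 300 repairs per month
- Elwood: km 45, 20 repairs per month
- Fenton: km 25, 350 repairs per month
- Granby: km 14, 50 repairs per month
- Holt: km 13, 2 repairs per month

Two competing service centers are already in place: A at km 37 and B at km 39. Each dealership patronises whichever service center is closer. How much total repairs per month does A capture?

822

The indifferent point is the midpoint (37+39)/2 = 38; dealerships left of it (closer to A at 37) go to A, those right go to B.
  Holt at 13 (w=2) → A
  Granby at 14 (w=50) → A
  Brookfield at 21 (w=70) → A
  Fenton at 25 (w=350) → A
  Ashton at 28 (w=50) → A
  Denby at 33 (w=300) → A
  Calder at 41 (w=6) → B
  Elwood at 45 (w=20) → B
A captures 822; B captures 26.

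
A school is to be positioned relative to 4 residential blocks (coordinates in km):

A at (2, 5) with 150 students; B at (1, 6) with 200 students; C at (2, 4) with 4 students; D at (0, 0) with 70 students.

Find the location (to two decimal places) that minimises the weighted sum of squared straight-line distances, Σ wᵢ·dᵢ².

(1.20, 4.64)

The minimiser of Σwᵢ‖p−pᵢ‖² is the weighted centroid p* = (Σwᵢpᵢ)/(Σwᵢ).
Σwᵢ = 424.
Σwᵢxᵢ = 150·2 + 200·1 + 4·2 + 70·0 = 508.
Σwᵢyᵢ = 150·5 + 200·6 + 4·4 + 70·0 = 1966.
x* = 508/424 = 1.20, y* = 1966/424 = 4.64.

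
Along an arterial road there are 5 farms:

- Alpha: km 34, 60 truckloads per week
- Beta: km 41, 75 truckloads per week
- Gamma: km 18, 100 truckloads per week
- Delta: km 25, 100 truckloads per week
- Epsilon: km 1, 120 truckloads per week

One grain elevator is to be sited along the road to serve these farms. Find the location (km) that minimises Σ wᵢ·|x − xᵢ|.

For a sum of weighted absolute distances on a line, the optimum is the weighted median (not the mean). Total weight W = 455; half-weight = 227.5.
Sort by position and accumulate weight:
  km 1 (Epsilon, w=120) → cum 120
  km 18 (Gamma, w=100) → cum 220
  km 25 (Delta, w=100) → cum 320  ≥ 227.5 → median here
  km 34 (Alpha, w=60) → cum 380
  km 41 (Beta, w=75) → cum 455
Optimal location: km 25.

x = 25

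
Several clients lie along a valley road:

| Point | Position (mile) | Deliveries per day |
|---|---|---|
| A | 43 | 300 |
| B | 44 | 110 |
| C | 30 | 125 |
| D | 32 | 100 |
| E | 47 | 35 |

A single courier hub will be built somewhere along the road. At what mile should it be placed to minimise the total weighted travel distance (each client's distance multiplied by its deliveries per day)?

x = 43

For a sum of weighted absolute distances on a line, the optimum is the weighted median (not the mean). Total weight W = 670; half-weight = 335.
Sort by position and accumulate weight:
  mile 30 (C, w=125) → cum 125
  mile 32 (D, w=100) → cum 225
  mile 43 (A, w=300) → cum 525  ≥ 335 → median here
  mile 44 (B, w=110) → cum 635
  mile 47 (E, w=35) → cum 670
Optimal location: mile 43.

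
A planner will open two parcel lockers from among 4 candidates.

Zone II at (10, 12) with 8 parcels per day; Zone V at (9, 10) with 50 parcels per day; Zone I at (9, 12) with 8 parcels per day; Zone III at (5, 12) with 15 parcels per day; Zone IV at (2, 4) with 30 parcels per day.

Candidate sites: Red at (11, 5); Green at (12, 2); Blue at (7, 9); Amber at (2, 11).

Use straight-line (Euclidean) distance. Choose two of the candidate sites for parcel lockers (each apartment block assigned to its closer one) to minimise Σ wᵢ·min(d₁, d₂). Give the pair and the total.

{Blue, Amber}, total 432.0

Evaluate every pair (each demand assigned to the nearer of the two):
  {Blue, Amber}: total = 432.0
  {Red, Blue}: total = 440.8
  {Green, Blue}: total = 440.8
  {Red, Amber}: total = 639.8
  {Green, Amber}: total = 732.1
  {Red, Green}: total = 794.0
Best pair: {Blue, Amber} with total 432.0.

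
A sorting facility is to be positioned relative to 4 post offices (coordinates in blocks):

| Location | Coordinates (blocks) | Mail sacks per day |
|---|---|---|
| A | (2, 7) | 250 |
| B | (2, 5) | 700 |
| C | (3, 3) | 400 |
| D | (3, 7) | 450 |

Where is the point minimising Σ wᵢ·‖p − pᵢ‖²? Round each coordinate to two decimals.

(2.47, 5.33)

The minimiser of Σwᵢ‖p−pᵢ‖² is the weighted centroid p* = (Σwᵢpᵢ)/(Σwᵢ).
Σwᵢ = 1800.
Σwᵢxᵢ = 250·2 + 700·2 + 400·3 + 450·3 = 4450.
Σwᵢyᵢ = 250·7 + 700·5 + 400·3 + 450·7 = 9600.
x* = 4450/1800 = 2.47, y* = 9600/1800 = 5.33.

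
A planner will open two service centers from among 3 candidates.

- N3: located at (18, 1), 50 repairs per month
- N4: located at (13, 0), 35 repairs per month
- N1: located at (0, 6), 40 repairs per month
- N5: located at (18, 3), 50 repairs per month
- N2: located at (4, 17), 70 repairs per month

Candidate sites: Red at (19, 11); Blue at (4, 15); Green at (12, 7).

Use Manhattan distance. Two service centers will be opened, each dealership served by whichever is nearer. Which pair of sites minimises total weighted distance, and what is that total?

Evaluate every pair (each demand assigned to the nearer of the two):
  {Blue, Green}: total = 2040
  {Red, Blue}: total = 2255
  {Red, Green}: total = 3060
Best pair: {Blue, Green} with total 2040.

{Blue, Green}, total 2040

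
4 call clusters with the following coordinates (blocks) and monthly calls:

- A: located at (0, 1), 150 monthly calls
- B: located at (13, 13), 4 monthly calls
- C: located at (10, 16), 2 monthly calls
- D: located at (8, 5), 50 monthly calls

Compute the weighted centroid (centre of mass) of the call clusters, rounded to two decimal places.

(2.29, 2.35)

The minimiser of Σwᵢ‖p−pᵢ‖² is the weighted centroid p* = (Σwᵢpᵢ)/(Σwᵢ).
Σwᵢ = 206.
Σwᵢxᵢ = 150·0 + 4·13 + 2·10 + 50·8 = 472.
Σwᵢyᵢ = 150·1 + 4·13 + 2·16 + 50·5 = 484.
x* = 472/206 = 2.29, y* = 484/206 = 2.35.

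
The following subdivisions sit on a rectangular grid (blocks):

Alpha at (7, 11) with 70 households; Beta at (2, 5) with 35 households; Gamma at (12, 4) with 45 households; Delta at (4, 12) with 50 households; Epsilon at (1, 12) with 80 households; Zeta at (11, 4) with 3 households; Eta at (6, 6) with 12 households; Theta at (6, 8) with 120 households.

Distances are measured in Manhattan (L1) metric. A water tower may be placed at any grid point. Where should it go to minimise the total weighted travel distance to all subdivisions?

(6, 8)

Manhattan distance separates: Σwᵢ(|x−xᵢ|+|y−yᵢ|) = Σwᵢ|x−xᵢ| + Σwᵢ|y−yᵢ|, so x and y are optimised independently as 1-D weighted medians.
Total weight W = 415; half = 207.5.
x-coordinate, sorted with cumulative weight:
  x=1 (Epsilon, w=80) cum 80
  x=2 (Beta, w=35) cum 115
  x=4 (Delta, w=50) cum 165
  x=6 (Eta, w=12) cum 177
  x=6 (Theta, w=120) cum 297  ← median
  x=7 (Alpha, w=70) cum 367
  x=11 (Zeta, w=3) cum 370
  x=12 (Gamma, w=45) cum 415
⇒ x* = 6
y-coordinate, sorted with cumulative weight:
  y=4 (Gamma, w=45) cum 45
  y=4 (Zeta, w=3) cum 48
  y=5 (Beta, w=35) cum 83
  y=6 (Eta, w=12) cum 95
  y=8 (Theta, w=120) cum 215  ← median
  y=11 (Alpha, w=70) cum 285
  y=12 (Delta, w=50) cum 335
  y=12 (Epsilon, w=80) cum 415
⇒ y* = 8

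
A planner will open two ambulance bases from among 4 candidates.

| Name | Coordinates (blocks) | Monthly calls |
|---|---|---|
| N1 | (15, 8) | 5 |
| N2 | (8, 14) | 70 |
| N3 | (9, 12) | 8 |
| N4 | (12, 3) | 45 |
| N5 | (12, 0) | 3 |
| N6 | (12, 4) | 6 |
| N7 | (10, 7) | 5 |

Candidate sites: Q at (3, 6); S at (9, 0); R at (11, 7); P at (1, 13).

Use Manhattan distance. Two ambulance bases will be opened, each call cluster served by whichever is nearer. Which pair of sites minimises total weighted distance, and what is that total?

Evaluate every pair (each demand assigned to the nearer of the two):
  {R, P}: total = 919
  {S, R}: total = 1044
  {Q, R}: total = 1059
  {S, P}: total = 1063
  {Q, P}: total = 1393
  {Q, S}: total = 1437
Best pair: {R, P} with total 919.

{R, P}, total 919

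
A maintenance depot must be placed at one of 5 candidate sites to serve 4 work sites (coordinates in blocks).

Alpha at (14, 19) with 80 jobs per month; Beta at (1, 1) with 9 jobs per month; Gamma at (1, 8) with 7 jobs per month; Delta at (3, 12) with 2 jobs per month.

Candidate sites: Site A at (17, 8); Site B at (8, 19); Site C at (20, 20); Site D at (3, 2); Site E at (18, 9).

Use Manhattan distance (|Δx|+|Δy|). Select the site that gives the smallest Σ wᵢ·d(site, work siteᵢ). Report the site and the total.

Site B, total 855 blocks

Total weighted distance at each candidate:
  Site A (17, 8): total = 1475
  Site B (8, 19): total = 855
  Site C (20, 20): total = 1169
  Site D (3, 2): total = 2343
  Site E (18, 9): total = 1507
Minimum is at Site B with total 855 blocks.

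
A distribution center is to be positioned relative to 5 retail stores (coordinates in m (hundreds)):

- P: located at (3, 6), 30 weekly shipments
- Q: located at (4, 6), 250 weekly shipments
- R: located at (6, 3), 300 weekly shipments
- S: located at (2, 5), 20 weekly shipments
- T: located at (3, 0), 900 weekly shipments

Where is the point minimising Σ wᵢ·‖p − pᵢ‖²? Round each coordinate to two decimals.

The minimiser of Σwᵢ‖p−pᵢ‖² is the weighted centroid p* = (Σwᵢpᵢ)/(Σwᵢ).
Σwᵢ = 1500.
Σwᵢxᵢ = 30·3 + 250·4 + 300·6 + 20·2 + 900·3 = 5630.
Σwᵢyᵢ = 30·6 + 250·6 + 300·3 + 20·5 + 900·0 = 2680.
x* = 5630/1500 = 3.75, y* = 2680/1500 = 1.79.

(3.75, 1.79)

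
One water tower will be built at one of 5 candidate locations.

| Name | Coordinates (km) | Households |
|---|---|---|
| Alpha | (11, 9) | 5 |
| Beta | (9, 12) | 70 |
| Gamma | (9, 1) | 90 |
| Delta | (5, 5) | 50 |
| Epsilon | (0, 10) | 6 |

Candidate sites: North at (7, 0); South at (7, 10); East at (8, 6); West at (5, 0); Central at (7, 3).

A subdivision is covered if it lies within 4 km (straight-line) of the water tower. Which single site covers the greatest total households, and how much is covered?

Central, covering 140

Coverage radius r = 4 km; a point is covered iff (Δx)²+(Δy)² ≤ 4² = 16.
  North (7, 0): covers {Gamma} → 90
  South (7, 10): covers {Beta} → 70
  East (8, 6): covers {Delta} → 50
  West (5, 0): covers {none} → 0
  Central (7, 3): covers {Gamma, Delta} → 140
Maximum coverage at Central: 140 households.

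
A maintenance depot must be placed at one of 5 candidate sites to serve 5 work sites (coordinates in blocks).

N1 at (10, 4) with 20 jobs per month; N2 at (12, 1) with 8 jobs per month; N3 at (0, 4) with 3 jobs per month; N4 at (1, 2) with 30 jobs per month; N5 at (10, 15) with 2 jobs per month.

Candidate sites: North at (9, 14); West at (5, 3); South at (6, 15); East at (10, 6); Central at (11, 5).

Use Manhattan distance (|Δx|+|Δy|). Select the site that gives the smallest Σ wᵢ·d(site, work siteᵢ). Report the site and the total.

West, total 394 blocks

Total weighted distance at each candidate:
  North (9, 14): total = 1009
  West (5, 3): total = 394
  South (6, 15): total = 1059
  East (10, 6): total = 540
  Central (11, 5): total = 528
Minimum is at West with total 394 blocks.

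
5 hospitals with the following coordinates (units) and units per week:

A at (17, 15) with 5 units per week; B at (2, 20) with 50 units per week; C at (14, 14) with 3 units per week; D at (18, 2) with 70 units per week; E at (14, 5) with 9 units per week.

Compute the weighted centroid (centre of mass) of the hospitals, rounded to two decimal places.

The minimiser of Σwᵢ‖p−pᵢ‖² is the weighted centroid p* = (Σwᵢpᵢ)/(Σwᵢ).
Σwᵢ = 137.
Σwᵢxᵢ = 5·17 + 50·2 + 3·14 + 70·18 + 9·14 = 1613.
Σwᵢyᵢ = 5·15 + 50·20 + 3·14 + 70·2 + 9·5 = 1302.
x* = 1613/137 = 11.77, y* = 1302/137 = 9.50.

(11.77, 9.50)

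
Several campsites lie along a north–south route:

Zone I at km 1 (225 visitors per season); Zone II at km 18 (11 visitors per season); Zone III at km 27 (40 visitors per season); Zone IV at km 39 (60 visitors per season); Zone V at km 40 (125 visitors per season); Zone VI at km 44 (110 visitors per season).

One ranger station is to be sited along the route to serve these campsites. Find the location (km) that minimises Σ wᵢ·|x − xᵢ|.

x = 39

For a sum of weighted absolute distances on a line, the optimum is the weighted median (not the mean). Total weight W = 571; half-weight = 285.5.
Sort by position and accumulate weight:
  km 1 (Zone I, w=225) → cum 225
  km 18 (Zone II, w=11) → cum 236
  km 27 (Zone III, w=40) → cum 276
  km 39 (Zone IV, w=60) → cum 336  ≥ 285.5 → median here
  km 40 (Zone V, w=125) → cum 461
  km 44 (Zone VI, w=110) → cum 571
Optimal location: km 39.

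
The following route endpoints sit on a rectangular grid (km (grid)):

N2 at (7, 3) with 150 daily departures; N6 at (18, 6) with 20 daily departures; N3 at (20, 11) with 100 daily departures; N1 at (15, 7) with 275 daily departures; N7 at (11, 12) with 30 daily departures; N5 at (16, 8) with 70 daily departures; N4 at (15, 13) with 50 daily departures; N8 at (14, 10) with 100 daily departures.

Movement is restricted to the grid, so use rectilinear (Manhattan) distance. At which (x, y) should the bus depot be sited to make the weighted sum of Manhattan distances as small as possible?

(15, 7)

Manhattan distance separates: Σwᵢ(|x−xᵢ|+|y−yᵢ|) = Σwᵢ|x−xᵢ| + Σwᵢ|y−yᵢ|, so x and y are optimised independently as 1-D weighted medians.
Total weight W = 795; half = 397.5.
x-coordinate, sorted with cumulative weight:
  x=7 (N2, w=150) cum 150
  x=11 (N7, w=30) cum 180
  x=14 (N8, w=100) cum 280
  x=15 (N1, w=275) cum 555  ← median
  x=15 (N4, w=50) cum 605
  x=16 (N5, w=70) cum 675
  x=18 (N6, w=20) cum 695
  x=20 (N3, w=100) cum 795
⇒ x* = 15
y-coordinate, sorted with cumulative weight:
  y=3 (N2, w=150) cum 150
  y=6 (N6, w=20) cum 170
  y=7 (N1, w=275) cum 445  ← median
  y=8 (N5, w=70) cum 515
  y=10 (N8, w=100) cum 615
  y=11 (N3, w=100) cum 715
  y=12 (N7, w=30) cum 745
  y=13 (N4, w=50) cum 795
⇒ y* = 7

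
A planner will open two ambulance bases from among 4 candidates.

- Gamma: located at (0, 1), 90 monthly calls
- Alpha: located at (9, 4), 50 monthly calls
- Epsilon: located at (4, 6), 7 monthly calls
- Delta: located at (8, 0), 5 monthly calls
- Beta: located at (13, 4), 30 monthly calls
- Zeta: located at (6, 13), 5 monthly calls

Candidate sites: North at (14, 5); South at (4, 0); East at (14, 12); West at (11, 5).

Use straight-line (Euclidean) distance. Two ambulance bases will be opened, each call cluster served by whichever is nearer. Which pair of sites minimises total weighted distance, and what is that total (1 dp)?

{South, West}, total 659.1

Evaluate every pair (each demand assigned to the nearer of the two):
  {South, West}: total = 659.1
  {North, South}: total = 787.0
  {South, East}: total = 1035.4
  {North, West}: total = 1333.5
  {East, West}: total = 1351.3
  {North, East}: total = 1757.5
Best pair: {South, West} with total 659.1.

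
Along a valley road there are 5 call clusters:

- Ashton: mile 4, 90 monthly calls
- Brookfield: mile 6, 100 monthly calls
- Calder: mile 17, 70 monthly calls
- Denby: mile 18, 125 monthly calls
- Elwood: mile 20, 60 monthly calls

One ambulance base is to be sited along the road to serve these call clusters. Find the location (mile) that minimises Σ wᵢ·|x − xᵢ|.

For a sum of weighted absolute distances on a line, the optimum is the weighted median (not the mean). Total weight W = 445; half-weight = 222.5.
Sort by position and accumulate weight:
  mile 4 (Ashton, w=90) → cum 90
  mile 6 (Brookfield, w=100) → cum 190
  mile 17 (Calder, w=70) → cum 260  ≥ 222.5 → median here
  mile 18 (Denby, w=125) → cum 385
  mile 20 (Elwood, w=60) → cum 445
Optimal location: mile 17.

x = 17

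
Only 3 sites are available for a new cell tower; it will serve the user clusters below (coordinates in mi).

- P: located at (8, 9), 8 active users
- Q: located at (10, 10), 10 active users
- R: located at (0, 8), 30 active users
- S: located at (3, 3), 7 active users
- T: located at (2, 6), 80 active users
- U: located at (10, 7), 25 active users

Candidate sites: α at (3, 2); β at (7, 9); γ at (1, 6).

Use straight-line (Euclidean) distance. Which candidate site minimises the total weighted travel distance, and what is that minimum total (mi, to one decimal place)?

Total weighted distance at each candidate:
  α (3, 2): total = 928.3
  β (7, 9): total = 858.8
  γ (1, 6): total = 558.1
Minimum is at γ with total 558.1 mi.

γ, total 558.1 mi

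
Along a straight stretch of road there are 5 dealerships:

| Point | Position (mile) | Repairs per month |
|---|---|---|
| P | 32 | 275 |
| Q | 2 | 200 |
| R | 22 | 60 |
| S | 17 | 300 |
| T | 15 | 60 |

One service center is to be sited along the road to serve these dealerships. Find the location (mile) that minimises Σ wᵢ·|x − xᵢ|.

For a sum of weighted absolute distances on a line, the optimum is the weighted median (not the mean). Total weight W = 895; half-weight = 447.5.
Sort by position and accumulate weight:
  mile 2 (Q, w=200) → cum 200
  mile 15 (T, w=60) → cum 260
  mile 17 (S, w=300) → cum 560  ≥ 447.5 → median here
  mile 22 (R, w=60) → cum 620
  mile 32 (P, w=275) → cum 895
Optimal location: mile 17.

x = 17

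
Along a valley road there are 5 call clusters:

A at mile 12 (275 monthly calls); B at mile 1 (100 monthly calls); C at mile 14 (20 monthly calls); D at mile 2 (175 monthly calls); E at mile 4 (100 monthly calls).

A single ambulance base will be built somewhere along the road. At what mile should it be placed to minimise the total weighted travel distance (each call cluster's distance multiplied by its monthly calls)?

x = 4

For a sum of weighted absolute distances on a line, the optimum is the weighted median (not the mean). Total weight W = 670; half-weight = 335.
Sort by position and accumulate weight:
  mile 1 (B, w=100) → cum 100
  mile 2 (D, w=175) → cum 275
  mile 4 (E, w=100) → cum 375  ≥ 335 → median here
  mile 12 (A, w=275) → cum 650
  mile 14 (C, w=20) → cum 670
Optimal location: mile 4.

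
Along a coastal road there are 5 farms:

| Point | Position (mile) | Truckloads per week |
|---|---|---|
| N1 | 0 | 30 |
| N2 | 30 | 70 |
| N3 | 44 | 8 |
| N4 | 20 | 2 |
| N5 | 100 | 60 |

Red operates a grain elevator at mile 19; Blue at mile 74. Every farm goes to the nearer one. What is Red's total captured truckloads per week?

The indifferent point is the midpoint (19+74)/2 = 46.5; farms left of it (closer to Red at 19) go to Red, those right go to Blue.
  N1 at 0 (w=30) → Red
  N4 at 20 (w=2) → Red
  N2 at 30 (w=70) → Red
  N3 at 44 (w=8) → Red
  N5 at 100 (w=60) → Blue
Red captures 110; Blue captures 60.

110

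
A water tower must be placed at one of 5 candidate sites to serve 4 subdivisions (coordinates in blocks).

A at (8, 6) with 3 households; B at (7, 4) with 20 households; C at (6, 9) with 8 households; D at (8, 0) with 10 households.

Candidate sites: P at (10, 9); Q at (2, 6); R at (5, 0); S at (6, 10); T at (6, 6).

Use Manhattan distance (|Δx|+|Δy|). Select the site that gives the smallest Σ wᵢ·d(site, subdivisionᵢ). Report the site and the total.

T, total 170 blocks

Total weighted distance at each candidate:
  P (10, 9): total = 317
  Q (2, 6): total = 334
  R (5, 0): total = 257
  S (6, 10): total = 286
  T (6, 6): total = 170
Minimum is at T with total 170 blocks.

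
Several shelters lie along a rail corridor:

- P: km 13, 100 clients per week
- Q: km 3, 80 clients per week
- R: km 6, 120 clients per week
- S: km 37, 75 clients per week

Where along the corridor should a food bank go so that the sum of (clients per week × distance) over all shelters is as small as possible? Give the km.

For a sum of weighted absolute distances on a line, the optimum is the weighted median (not the mean). Total weight W = 375; half-weight = 187.5.
Sort by position and accumulate weight:
  km 3 (Q, w=80) → cum 80
  km 6 (R, w=120) → cum 200  ≥ 187.5 → median here
  km 13 (P, w=100) → cum 300
  km 37 (S, w=75) → cum 375
Optimal location: km 6.

x = 6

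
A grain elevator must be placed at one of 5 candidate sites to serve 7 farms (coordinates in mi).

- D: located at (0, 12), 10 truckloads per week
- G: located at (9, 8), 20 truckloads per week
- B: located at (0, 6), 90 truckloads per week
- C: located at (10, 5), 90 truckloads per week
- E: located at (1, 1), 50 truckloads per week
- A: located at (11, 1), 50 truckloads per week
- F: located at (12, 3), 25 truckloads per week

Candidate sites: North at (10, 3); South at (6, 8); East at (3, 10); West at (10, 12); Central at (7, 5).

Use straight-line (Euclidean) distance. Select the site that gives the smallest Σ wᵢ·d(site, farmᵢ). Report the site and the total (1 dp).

Total weighted distance at each candidate:
  North (10, 3): total = 1978.9
  South (6, 8): total = 2206.8
  East (3, 10): total = 2734.9
  West (10, 12): total = 3355.4
  Central (7, 5): total = 1855.5
Minimum is at Central with total 1855.5 mi.

Central, total 1855.5 mi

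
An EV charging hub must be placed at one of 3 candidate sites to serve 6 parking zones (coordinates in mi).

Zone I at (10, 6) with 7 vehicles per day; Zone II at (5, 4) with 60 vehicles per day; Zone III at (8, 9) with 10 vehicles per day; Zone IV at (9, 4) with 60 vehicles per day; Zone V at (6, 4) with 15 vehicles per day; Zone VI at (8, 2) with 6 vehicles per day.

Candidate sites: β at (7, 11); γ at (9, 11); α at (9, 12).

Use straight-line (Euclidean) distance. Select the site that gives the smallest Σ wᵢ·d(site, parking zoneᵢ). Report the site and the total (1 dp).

Total weighted distance at each candidate:
  β (7, 11): total = 1097.2
  γ (9, 11): total = 1130.4
  α (9, 12): total = 1279.3
Minimum is at β with total 1097.2 mi.

β, total 1097.2 mi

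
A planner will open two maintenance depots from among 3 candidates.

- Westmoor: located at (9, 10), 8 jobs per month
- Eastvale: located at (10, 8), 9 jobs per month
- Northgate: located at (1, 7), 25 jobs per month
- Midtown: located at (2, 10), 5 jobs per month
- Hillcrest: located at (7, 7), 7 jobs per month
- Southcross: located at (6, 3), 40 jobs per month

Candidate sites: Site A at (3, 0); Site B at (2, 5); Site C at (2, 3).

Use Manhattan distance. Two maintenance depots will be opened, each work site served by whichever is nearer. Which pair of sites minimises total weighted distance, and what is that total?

Evaluate every pair (each demand assigned to the nearer of the two):
  {Site B, Site C}: total = 504
  {Site A, Site B}: total = 584
  {Site A, Site C}: total = 612
Best pair: {Site B, Site C} with total 504.

{Site B, Site C}, total 504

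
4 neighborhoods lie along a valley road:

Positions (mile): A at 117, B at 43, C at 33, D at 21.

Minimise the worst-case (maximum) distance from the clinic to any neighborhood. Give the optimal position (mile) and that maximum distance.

The 1-center on a line is the midpoint of the two extreme points: leftmost at 21, rightmost at 117.
Optimal location = (21 + 117)/2 = 69; maximum distance = (117 − 21)/2 = 48.

location 69, max distance 48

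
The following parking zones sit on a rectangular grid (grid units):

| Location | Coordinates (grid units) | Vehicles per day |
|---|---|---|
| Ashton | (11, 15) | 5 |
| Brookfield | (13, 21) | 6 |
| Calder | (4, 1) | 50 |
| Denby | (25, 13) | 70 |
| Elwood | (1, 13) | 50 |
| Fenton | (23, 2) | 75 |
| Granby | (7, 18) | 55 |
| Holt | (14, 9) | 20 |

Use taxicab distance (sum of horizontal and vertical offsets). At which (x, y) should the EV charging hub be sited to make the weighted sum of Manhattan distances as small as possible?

(13, 13)

Manhattan distance separates: Σwᵢ(|x−xᵢ|+|y−yᵢ|) = Σwᵢ|x−xᵢ| + Σwᵢ|y−yᵢ|, so x and y are optimised independently as 1-D weighted medians.
Total weight W = 331; half = 165.5.
x-coordinate, sorted with cumulative weight:
  x=1 (Elwood, w=50) cum 50
  x=4 (Calder, w=50) cum 100
  x=7 (Granby, w=55) cum 155
  x=11 (Ashton, w=5) cum 160
  x=13 (Brookfield, w=6) cum 166  ← median
  x=14 (Holt, w=20) cum 186
  x=23 (Fenton, w=75) cum 261
  x=25 (Denby, w=70) cum 331
⇒ x* = 13
y-coordinate, sorted with cumulative weight:
  y=1 (Calder, w=50) cum 50
  y=2 (Fenton, w=75) cum 125
  y=9 (Holt, w=20) cum 145
  y=13 (Denby, w=70) cum 215  ← median
  y=13 (Elwood, w=50) cum 265
  y=15 (Ashton, w=5) cum 270
  y=18 (Granby, w=55) cum 325
  y=21 (Brookfield, w=6) cum 331
⇒ y* = 13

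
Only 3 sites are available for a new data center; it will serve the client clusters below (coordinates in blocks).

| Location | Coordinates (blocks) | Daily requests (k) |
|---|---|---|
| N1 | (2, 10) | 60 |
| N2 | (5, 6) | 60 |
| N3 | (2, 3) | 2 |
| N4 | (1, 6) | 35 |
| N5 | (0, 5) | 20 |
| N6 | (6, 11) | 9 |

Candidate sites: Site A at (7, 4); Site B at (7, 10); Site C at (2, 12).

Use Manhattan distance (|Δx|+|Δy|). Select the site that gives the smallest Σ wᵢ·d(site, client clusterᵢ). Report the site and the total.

Site C, total 1148 blocks

Total weighted distance at each candidate:
  Site A (7, 4): total = 1424
  Site B (7, 10): total = 1292
  Site C (2, 12): total = 1148
Minimum is at Site C with total 1148 blocks.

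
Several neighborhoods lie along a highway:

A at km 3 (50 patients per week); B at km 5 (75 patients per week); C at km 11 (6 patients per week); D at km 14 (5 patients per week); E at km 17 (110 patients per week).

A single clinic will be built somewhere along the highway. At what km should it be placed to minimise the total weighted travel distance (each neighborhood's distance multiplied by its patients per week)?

For a sum of weighted absolute distances on a line, the optimum is the weighted median (not the mean). Total weight W = 246; half-weight = 123.
Sort by position and accumulate weight:
  km 3 (A, w=50) → cum 50
  km 5 (B, w=75) → cum 125  ≥ 123 → median here
  km 11 (C, w=6) → cum 131
  km 14 (D, w=5) → cum 136
  km 17 (E, w=110) → cum 246
Optimal location: km 5.

x = 5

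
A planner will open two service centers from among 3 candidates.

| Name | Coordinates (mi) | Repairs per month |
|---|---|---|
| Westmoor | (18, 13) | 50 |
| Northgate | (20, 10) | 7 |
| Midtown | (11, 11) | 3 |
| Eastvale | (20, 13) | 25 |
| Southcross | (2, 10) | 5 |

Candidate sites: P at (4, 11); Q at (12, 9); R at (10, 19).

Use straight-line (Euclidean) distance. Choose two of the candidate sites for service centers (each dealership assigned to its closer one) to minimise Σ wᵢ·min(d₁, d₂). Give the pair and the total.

{P, Q}, total 658.5

Evaluate every pair (each demand assigned to the nearer of the two):
  {P, Q}: total = 658.5
  {Q, R}: total = 697.6
  {P, R}: total = 917.9
Best pair: {P, Q} with total 658.5.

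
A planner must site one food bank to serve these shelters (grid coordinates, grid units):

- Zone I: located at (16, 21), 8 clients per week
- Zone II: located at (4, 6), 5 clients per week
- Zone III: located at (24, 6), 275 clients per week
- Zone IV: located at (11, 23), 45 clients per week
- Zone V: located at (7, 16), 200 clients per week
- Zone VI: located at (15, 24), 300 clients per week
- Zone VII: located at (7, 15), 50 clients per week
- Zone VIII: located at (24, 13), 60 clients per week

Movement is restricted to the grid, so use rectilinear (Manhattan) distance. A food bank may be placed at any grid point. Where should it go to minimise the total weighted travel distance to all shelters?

(15, 16)

Manhattan distance separates: Σwᵢ(|x−xᵢ|+|y−yᵢ|) = Σwᵢ|x−xᵢ| + Σwᵢ|y−yᵢ|, so x and y are optimised independently as 1-D weighted medians.
Total weight W = 943; half = 471.5.
x-coordinate, sorted with cumulative weight:
  x=4 (Zone II, w=5) cum 5
  x=7 (Zone V, w=200) cum 205
  x=7 (Zone VII, w=50) cum 255
  x=11 (Zone IV, w=45) cum 300
  x=15 (Zone VI, w=300) cum 600  ← median
  x=16 (Zone I, w=8) cum 608
  x=24 (Zone III, w=275) cum 883
  x=24 (Zone VIII, w=60) cum 943
⇒ x* = 15
y-coordinate, sorted with cumulative weight:
  y=6 (Zone II, w=5) cum 5
  y=6 (Zone III, w=275) cum 280
  y=13 (Zone VIII, w=60) cum 340
  y=15 (Zone VII, w=50) cum 390
  y=16 (Zone V, w=200) cum 590  ← median
  y=21 (Zone I, w=8) cum 598
  y=23 (Zone IV, w=45) cum 643
  y=24 (Zone VI, w=300) cum 943
⇒ y* = 16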